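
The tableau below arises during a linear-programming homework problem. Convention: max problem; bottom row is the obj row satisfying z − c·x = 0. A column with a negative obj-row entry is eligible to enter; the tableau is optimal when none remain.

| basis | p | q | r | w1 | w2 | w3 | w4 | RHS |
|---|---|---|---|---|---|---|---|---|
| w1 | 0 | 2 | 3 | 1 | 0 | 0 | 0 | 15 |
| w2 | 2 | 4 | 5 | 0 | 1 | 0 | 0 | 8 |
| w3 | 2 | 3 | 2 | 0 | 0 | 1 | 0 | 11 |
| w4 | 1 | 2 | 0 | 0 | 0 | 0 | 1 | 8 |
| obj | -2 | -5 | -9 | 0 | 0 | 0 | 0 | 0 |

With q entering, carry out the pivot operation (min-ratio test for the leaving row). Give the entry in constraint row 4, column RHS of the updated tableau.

Ratio test on column q — row 1: 15/2 = 15/2; row 2: 8/4 = 2; row 3: 11/3 = 11/3; row 4: 8/2 = 4. Minimum is 2 at row 2 (w2 leaves); pivot element 4.
Divide row 2 by 4; eliminate column q from the other rows.
Row 4 update in column RHS: 8 − 2·2 = 4.

4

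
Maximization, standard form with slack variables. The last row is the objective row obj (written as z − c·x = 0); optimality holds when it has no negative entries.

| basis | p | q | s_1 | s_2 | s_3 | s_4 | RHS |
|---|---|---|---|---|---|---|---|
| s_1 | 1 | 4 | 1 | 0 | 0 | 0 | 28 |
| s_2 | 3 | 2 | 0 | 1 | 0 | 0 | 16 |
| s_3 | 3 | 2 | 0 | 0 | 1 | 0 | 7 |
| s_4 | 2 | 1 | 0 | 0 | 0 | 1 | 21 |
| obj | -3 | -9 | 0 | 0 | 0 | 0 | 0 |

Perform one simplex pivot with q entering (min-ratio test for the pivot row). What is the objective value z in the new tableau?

63/2

Ratio test on column q — row 1: 28/4 = 7; row 2: 16/2 = 8; row 3: 7/2 = 7/2; row 4: 21/1 = 21. Minimum is 7/2 at row 3 (s_3 leaves); pivot element 2.
Pivot on row 3; the obj-row RHS becomes 0 − (-9)·(7/2) = 63/2.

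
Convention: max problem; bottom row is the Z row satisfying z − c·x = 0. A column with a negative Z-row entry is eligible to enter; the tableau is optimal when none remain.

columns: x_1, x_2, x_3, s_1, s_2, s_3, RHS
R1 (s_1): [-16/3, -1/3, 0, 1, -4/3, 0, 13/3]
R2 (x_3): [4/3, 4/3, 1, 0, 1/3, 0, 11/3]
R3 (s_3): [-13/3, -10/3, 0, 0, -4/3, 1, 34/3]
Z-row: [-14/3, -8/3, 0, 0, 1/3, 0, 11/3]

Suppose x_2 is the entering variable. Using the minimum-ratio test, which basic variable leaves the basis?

x_3

Column x_2 entries and ratios — s_1: -1/3 ≤ 0, skip; x_3: (11/3)/(4/3) = 11/4; s_3: -10/3 ≤ 0, skip.
Smallest ratio is 11/4 in the row of x_3, so x_3 leaves.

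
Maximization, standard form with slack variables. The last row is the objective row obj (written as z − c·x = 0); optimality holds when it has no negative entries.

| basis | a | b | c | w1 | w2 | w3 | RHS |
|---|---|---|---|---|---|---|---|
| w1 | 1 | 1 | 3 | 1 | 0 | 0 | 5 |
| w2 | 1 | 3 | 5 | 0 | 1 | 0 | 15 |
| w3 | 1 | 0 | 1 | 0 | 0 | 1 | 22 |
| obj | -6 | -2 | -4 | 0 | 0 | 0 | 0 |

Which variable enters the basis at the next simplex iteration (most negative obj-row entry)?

Negative obj-row entries: a: -6, b: -2, c: -4.
The most negative is -6 in column a, so a enters.

a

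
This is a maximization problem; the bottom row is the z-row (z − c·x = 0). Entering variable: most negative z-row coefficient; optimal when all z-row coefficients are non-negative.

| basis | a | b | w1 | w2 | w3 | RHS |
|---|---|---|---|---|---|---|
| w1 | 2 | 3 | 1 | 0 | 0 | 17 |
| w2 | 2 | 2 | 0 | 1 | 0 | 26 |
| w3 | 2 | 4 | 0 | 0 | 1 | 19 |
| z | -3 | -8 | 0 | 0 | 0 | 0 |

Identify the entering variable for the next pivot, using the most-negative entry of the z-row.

Negative z-row entries: a: -3, b: -8.
The most negative is -8 in column b, so b enters.

b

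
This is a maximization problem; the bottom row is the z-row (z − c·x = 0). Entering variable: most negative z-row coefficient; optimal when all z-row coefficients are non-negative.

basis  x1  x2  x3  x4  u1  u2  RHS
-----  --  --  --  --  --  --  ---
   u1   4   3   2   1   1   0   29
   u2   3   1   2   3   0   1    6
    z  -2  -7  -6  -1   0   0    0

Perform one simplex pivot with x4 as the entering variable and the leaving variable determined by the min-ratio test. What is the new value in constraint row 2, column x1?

1

Ratio test on column x4 — row 1: 29/1 = 29; row 2: 6/3 = 2. Minimum is 2 at row 2 (u2 leaves); pivot element 3.
Divide row 2 by 3; eliminate column x4 from the other rows.
In the new row 2, the x1 entry is the old entry divided by the pivot: 3/3 = 1.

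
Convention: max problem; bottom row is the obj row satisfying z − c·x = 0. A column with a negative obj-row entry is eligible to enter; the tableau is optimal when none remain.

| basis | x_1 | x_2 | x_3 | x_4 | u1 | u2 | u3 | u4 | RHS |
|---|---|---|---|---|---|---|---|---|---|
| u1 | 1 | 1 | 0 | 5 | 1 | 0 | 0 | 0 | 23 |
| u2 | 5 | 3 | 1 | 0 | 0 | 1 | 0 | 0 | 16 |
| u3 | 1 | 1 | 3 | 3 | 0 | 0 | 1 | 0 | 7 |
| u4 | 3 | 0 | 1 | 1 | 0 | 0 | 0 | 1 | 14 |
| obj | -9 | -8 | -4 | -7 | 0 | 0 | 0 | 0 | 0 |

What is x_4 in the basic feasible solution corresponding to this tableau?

0

x_4 is not in the basis, so in the current basic feasible solution x_4 = 0.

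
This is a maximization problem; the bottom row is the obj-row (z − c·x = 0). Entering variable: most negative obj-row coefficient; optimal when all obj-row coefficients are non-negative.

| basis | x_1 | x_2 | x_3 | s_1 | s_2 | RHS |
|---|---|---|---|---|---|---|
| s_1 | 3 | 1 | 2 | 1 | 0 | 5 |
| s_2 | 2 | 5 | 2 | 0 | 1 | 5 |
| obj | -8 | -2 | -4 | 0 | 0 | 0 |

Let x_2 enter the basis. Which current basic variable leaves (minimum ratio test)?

Column x_2 entries and ratios — s_1: 5/1 = 5; s_2: 5/5 = 1.
Smallest ratio is 1 in the row of s_2, so s_2 leaves.

s_2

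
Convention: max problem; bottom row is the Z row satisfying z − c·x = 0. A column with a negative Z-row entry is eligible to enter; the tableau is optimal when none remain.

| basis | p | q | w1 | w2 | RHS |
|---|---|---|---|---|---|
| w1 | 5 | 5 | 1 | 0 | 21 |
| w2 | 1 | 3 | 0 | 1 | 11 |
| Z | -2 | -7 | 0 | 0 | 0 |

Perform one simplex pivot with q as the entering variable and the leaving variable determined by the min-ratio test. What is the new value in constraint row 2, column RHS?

Ratio test on column q — row 1: 21/5 = 21/5; row 2: 11/3 = 11/3. Minimum is 11/3 at row 2 (w2 leaves); pivot element 3.
Divide row 2 by 3; eliminate column q from the other rows.
In the new row 2, the RHS entry is the old entry divided by the pivot: 11/3 = 11/3.

11/3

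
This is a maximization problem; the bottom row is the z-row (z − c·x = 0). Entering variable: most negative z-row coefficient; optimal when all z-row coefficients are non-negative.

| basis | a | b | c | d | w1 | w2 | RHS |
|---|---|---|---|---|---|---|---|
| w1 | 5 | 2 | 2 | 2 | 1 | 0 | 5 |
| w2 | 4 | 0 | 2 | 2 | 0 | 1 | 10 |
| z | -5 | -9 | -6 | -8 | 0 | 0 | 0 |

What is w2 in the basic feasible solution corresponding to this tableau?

w2 is basic (row 2); its value is the RHS of that row, 10.

10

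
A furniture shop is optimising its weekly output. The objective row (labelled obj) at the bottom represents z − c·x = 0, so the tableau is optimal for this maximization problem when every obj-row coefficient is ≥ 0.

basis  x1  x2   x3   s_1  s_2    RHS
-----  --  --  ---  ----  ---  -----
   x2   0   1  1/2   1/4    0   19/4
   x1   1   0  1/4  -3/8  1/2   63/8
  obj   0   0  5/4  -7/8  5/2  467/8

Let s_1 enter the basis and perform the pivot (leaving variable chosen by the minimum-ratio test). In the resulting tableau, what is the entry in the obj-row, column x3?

3

Ratio test on column s_1 — row 1: (19/4)/(1/4) = 19; row 2: entry -3/8 ≤ 0. Minimum is 19 at row 1 (x2 leaves); pivot element 1/4.
Divide row 1 by 1/4; eliminate column s_1 from the other rows.
obj-row update in column x3: 5/4 − (-7/8)·2 = 3.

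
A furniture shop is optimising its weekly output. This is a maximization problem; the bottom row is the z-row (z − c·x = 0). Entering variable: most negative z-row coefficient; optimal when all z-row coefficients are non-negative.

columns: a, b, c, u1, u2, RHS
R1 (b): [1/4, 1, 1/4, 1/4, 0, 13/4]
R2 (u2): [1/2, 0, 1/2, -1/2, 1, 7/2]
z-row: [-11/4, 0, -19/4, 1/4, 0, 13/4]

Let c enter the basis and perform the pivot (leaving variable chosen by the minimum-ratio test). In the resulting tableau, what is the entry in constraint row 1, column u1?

Ratio test on column c — row 1: (13/4)/(1/4) = 13; row 2: (7/2)/(1/2) = 7. Minimum is 7 at row 2 (u2 leaves); pivot element 1/2.
Divide row 2 by 1/2; eliminate column c from the other rows.
Row 1 update in column u1: 1/4 − (1/4)·(-1) = 1/2.

1/2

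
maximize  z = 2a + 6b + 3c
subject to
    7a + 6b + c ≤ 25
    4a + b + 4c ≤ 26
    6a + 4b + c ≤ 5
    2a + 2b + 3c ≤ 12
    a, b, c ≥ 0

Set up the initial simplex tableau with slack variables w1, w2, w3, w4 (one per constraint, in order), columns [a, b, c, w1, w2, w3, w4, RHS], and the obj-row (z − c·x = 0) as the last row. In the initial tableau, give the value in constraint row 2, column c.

4

Constraint 2 has coefficient 4 on c.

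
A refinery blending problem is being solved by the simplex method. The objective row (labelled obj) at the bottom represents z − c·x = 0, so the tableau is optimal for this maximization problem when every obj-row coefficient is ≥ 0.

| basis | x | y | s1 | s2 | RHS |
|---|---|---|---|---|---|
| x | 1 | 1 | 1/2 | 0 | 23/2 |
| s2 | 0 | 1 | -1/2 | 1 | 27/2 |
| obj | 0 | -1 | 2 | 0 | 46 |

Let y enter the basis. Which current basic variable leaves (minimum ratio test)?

x

Column y entries and ratios — x: (23/2)/1 = 23/2; s2: (27/2)/1 = 27/2.
Smallest ratio is 23/2 in the row of x, so x leaves.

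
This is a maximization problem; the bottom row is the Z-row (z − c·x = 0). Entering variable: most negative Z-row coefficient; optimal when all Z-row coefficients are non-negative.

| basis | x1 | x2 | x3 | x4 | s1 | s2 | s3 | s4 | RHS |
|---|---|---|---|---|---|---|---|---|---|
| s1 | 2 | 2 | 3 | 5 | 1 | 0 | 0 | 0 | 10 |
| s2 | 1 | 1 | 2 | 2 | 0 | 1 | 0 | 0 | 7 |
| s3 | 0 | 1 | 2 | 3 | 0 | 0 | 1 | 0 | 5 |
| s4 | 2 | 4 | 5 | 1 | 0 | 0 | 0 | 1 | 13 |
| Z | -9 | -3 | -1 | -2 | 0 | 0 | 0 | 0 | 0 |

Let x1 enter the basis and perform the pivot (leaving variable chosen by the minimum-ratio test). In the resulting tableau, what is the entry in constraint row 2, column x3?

1/2

Ratio test on column x1 — row 1: 10/2 = 5; row 2: 7/1 = 7; row 3: entry 0 ≤ 0; row 4: 13/2 = 13/2. Minimum is 5 at row 1 (s1 leaves); pivot element 2.
Divide row 1 by 2; eliminate column x1 from the other rows.
Row 2 update in column x3: 2 − 1·(3/2) = 1/2.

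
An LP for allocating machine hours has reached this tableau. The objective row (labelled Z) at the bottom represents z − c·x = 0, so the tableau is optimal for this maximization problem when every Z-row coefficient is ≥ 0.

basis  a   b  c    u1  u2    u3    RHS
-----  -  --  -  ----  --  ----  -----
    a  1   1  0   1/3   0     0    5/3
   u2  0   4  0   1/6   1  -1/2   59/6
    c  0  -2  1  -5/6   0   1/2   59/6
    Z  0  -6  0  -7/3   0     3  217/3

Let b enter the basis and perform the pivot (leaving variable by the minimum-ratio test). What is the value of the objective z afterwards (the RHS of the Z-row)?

Ratio test on column b — row 1: (5/3)/1 = 5/3; row 2: (59/6)/4 = 59/24; row 3: entry -2 ≤ 0. Minimum is 5/3 at row 1 (a leaves); pivot element 1.
Pivot on row 1; the Z-row RHS becomes 217/3 − (-6)·(5/3) = 247/3.

247/3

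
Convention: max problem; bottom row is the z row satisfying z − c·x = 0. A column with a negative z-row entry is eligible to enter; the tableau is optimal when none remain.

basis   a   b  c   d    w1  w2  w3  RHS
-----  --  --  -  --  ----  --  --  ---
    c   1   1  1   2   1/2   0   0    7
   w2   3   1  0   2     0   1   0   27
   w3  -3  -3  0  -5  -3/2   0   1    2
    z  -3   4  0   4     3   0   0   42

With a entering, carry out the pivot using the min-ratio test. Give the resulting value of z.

Ratio test on column a — row 1: 7/1 = 7; row 2: 27/3 = 9; row 3: entry -3 ≤ 0. Minimum is 7 at row 1 (c leaves); pivot element 1.
Pivot on row 1; the z-row RHS becomes 42 − (-3)·7 = 63.

63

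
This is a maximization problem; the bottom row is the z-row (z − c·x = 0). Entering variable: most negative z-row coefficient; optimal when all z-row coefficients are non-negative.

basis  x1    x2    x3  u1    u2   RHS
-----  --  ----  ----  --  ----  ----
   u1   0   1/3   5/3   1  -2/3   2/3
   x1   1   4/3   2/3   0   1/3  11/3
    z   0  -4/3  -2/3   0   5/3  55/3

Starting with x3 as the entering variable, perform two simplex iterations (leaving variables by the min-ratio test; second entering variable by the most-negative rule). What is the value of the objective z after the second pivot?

21

Ratio test on column x3 — row 1: (2/3)/(5/3) = 2/5; row 2: (11/3)/(2/3) = 11/2. Minimum is 2/5 at row 1 (u1 leaves); pivot element 5/3.
Pivot on row 1; the z-row RHS becomes 55/3 − (-2/3)·(2/5) = 93/5.
Next entering variable (most negative z-row entry -6/5): x2.
Ratio test on column x2 — row 1: (2/5)/(1/5) = 2; row 2: (17/5)/(6/5) = 17/6. Minimum is 2 at row 1 (x3 leaves); pivot element 1/5.
After the second pivot the z-row RHS is 93/5 − (-6/5)·2 = 21.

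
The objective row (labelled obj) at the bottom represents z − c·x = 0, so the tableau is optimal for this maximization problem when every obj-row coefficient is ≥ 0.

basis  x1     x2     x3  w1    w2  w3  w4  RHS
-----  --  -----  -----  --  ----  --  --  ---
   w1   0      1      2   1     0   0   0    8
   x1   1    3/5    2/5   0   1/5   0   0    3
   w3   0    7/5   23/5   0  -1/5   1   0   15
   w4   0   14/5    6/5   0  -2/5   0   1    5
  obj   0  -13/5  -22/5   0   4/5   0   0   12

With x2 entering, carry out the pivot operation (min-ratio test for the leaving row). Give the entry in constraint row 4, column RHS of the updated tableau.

Ratio test on column x2 — row 1: 8/1 = 8; row 2: 3/(3/5) = 5; row 3: 15/(7/5) = 75/7; row 4: 5/(14/5) = 25/14. Minimum is 25/14 at row 4 (w4 leaves); pivot element 14/5.
Divide row 4 by 14/5; eliminate column x2 from the other rows.
In the new row 4, the RHS entry is the old entry divided by the pivot: 5/(14/5) = 25/14.

25/14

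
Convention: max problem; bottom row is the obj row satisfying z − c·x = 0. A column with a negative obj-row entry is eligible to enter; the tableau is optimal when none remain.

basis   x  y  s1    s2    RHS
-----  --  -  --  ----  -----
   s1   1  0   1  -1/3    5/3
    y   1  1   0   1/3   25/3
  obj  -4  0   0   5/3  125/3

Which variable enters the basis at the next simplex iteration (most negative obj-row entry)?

x

Negative obj-row entries: x: -4.
The most negative is -4 in column x, so x enters.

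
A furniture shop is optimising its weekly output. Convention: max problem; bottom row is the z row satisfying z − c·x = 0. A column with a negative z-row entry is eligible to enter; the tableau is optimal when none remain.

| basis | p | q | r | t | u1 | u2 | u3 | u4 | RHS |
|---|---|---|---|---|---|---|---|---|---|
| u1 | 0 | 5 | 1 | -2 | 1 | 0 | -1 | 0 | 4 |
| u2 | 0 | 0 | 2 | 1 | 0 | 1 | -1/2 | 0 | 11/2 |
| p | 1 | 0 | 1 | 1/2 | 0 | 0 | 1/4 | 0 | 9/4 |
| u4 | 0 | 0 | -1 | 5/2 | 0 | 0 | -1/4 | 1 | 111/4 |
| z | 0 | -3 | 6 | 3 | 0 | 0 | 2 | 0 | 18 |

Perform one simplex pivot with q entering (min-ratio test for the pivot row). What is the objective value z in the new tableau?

102/5

Ratio test on column q — row 1: 4/5 = 4/5; row 2: entry 0 ≤ 0; row 3: entry 0 ≤ 0; row 4: entry 0 ≤ 0. Minimum is 4/5 at row 1 (u1 leaves); pivot element 5.
Pivot on row 1; the z-row RHS becomes 18 − (-3)·(4/5) = 102/5.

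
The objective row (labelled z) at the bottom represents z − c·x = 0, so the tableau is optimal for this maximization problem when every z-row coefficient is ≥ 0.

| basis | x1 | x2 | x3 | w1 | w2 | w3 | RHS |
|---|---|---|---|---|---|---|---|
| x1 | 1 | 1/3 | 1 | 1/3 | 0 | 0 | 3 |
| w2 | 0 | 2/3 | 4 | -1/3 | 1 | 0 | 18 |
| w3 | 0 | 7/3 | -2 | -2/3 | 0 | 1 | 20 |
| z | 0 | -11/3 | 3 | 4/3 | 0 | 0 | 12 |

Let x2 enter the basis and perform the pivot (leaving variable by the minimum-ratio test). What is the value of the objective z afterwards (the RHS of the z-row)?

Ratio test on column x2 — row 1: 3/(1/3) = 9; row 2: 18/(2/3) = 27; row 3: 20/(7/3) = 60/7. Minimum is 60/7 at row 3 (w3 leaves); pivot element 7/3.
Pivot on row 3; the z-row RHS becomes 12 − (-11/3)·(60/7) = 304/7.

304/7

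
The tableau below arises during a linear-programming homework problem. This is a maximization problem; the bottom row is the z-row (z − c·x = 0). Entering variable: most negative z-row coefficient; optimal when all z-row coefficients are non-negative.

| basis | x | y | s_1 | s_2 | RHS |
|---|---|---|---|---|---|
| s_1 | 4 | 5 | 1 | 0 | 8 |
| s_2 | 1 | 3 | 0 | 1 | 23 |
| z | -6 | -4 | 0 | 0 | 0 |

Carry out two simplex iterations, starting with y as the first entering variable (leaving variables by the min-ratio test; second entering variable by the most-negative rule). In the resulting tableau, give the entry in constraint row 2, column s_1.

Ratio test on column y — row 1: 8/5 = 8/5; row 2: 23/3 = 23/3. Minimum is 8/5 at row 1 (s_1 leaves); pivot element 5.
Divide row 1 by 5; eliminate column y from the other rows.
Second iteration: most negative z-row entry is -14/5 in column x, so x enters.
Ratio test on column x — row 1: (8/5)/(4/5) = 2; row 2: entry -7/5 ≤ 0. Minimum is 2 at row 1 (y leaves); pivot element 4/5.
Divide row 1 by 4/5; eliminate column x from the other rows.
After both pivots, the entry at constraint row 2, column s_1 is -1/4.

-1/4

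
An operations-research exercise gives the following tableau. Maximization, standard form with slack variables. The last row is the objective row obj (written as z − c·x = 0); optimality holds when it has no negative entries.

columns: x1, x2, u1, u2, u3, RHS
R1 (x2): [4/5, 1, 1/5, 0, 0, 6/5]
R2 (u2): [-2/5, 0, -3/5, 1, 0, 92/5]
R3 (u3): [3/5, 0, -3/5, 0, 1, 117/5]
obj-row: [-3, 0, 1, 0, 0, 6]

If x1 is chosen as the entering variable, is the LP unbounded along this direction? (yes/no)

Column x1 has positive entries in row(s) 1, 3, so the ratio test bounds it — not unbounded.

no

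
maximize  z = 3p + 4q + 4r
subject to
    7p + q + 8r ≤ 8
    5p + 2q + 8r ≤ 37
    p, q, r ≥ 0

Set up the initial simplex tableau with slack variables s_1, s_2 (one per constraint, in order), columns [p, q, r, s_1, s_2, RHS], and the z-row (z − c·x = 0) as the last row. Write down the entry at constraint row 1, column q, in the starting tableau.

1

Constraint 1 has coefficient 1 on q.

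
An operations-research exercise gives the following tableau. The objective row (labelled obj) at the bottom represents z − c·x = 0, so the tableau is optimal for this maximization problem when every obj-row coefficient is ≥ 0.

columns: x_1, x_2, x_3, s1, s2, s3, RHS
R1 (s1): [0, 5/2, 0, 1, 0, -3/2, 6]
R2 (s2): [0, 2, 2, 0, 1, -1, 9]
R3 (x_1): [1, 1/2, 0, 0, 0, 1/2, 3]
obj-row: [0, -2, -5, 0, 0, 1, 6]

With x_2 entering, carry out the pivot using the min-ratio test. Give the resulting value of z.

Ratio test on column x_2 — row 1: 6/(5/2) = 12/5; row 2: 9/2 = 9/2; row 3: 3/(1/2) = 6. Minimum is 12/5 at row 1 (s1 leaves); pivot element 5/2.
Pivot on row 1; the obj-row RHS becomes 6 − (-2)·(12/5) = 54/5.

54/5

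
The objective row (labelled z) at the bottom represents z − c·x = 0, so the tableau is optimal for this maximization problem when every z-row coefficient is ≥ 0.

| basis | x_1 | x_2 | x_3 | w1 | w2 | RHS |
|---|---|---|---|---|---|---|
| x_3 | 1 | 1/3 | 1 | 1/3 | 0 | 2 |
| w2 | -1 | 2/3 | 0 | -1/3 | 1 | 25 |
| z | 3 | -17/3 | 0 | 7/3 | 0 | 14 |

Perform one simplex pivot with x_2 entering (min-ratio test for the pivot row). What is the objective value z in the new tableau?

48

Ratio test on column x_2 — row 1: 2/(1/3) = 6; row 2: 25/(2/3) = 75/2. Minimum is 6 at row 1 (x_3 leaves); pivot element 1/3.
Pivot on row 1; the z-row RHS becomes 14 − (-17/3)·6 = 48.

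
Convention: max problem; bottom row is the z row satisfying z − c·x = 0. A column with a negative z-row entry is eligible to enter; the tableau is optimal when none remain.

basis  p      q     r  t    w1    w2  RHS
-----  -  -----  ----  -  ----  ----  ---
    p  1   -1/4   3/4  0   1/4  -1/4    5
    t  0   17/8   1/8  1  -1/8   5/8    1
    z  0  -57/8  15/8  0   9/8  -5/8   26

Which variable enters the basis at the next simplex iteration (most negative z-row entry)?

Negative z-row entries: q: -57/8, w2: -5/8.
The most negative is -57/8 in column q, so q enters.

q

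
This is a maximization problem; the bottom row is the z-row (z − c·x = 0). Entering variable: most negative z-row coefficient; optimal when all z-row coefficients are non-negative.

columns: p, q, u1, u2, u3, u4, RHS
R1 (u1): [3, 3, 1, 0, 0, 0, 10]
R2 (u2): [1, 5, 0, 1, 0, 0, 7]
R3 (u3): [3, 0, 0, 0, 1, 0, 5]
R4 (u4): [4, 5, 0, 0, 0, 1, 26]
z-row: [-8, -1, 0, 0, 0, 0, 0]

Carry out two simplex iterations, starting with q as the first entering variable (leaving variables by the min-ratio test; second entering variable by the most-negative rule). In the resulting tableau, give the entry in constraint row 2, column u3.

Ratio test on column q — row 1: 10/3 = 10/3; row 2: 7/5 = 7/5; row 3: entry 0 ≤ 0; row 4: 26/5 = 26/5. Minimum is 7/5 at row 2 (u2 leaves); pivot element 5.
Divide row 2 by 5; eliminate column q from the other rows.
Second iteration: most negative z-row entry is -39/5 in column p, so p enters.
Ratio test on column p — row 1: (29/5)/(12/5) = 29/12; row 2: (7/5)/(1/5) = 7; row 3: 5/3 = 5/3; row 4: 19/3 = 19/3. Minimum is 5/3 at row 3 (u3 leaves); pivot element 3.
Divide row 3 by 3; eliminate column p from the other rows.
After both pivots, the entry at constraint row 2, column u3 is -1/15.

-1/15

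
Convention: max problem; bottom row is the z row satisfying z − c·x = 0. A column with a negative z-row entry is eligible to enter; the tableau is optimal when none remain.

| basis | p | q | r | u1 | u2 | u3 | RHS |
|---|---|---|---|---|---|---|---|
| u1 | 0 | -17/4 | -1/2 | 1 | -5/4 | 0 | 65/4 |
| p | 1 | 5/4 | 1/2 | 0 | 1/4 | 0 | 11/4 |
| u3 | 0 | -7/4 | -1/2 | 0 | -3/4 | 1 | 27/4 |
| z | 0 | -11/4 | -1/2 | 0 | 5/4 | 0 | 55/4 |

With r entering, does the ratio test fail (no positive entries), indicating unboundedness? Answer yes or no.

no

Column r has positive entries in row(s) 2, so the ratio test bounds it — not unbounded.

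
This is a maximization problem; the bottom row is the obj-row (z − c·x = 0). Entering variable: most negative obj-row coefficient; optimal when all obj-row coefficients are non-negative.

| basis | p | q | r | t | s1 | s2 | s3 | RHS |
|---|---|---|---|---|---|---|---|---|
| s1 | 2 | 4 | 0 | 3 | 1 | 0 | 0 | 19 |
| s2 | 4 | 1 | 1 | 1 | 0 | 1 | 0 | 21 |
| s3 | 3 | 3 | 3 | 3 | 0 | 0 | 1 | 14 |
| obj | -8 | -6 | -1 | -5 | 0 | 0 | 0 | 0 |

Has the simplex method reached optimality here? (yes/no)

The obj-row has a negative entry -8 in column p, so it is not optimal.

no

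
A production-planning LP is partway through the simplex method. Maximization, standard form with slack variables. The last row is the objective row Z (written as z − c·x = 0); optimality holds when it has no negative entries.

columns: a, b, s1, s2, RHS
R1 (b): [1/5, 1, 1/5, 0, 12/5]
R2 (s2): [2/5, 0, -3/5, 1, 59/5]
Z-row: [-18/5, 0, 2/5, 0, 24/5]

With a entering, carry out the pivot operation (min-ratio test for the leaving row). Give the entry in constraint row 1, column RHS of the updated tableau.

Ratio test on column a — row 1: (12/5)/(1/5) = 12; row 2: (59/5)/(2/5) = 59/2. Minimum is 12 at row 1 (b leaves); pivot element 1/5.
Divide row 1 by 1/5; eliminate column a from the other rows.
In the new row 1, the RHS entry is the old entry divided by the pivot: (12/5)/(1/5) = 12.

12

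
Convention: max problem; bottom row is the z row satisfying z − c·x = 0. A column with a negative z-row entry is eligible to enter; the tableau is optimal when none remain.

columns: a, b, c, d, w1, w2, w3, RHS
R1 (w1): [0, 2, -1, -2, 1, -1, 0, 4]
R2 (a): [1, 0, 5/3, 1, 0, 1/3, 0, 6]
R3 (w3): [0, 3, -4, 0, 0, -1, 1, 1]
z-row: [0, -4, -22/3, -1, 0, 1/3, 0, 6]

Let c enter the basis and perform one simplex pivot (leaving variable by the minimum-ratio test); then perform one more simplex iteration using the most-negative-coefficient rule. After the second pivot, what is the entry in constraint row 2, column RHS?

Ratio test on column c — row 1: entry -1 ≤ 0; row 2: 6/(5/3) = 18/5; row 3: entry -4 ≤ 0. Minimum is 18/5 at row 2 (a leaves); pivot element 5/3.
Divide row 2 by 5/3; eliminate column c from the other rows.
Second iteration: most negative z-row entry is -4 in column b, so b enters.
Ratio test on column b — row 1: (38/5)/2 = 19/5; row 2: entry 0 ≤ 0; row 3: (77/5)/3 = 77/15. Minimum is 19/5 at row 1 (w1 leaves); pivot element 2.
Divide row 1 by 2; eliminate column b from the other rows.
After both pivots, the entry at constraint row 2, column RHS is 18/5.

18/5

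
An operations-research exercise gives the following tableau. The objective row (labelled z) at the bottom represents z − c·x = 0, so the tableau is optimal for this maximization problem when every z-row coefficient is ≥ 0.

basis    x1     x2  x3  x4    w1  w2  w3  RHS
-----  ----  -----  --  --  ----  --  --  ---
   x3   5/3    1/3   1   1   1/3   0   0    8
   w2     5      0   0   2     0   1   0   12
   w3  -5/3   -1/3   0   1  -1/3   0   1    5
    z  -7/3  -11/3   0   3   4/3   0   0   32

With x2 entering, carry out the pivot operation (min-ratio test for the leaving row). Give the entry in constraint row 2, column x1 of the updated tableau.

5

Ratio test on column x2 — row 1: 8/(1/3) = 24; row 2: entry 0 ≤ 0; row 3: entry -1/3 ≤ 0. Minimum is 24 at row 1 (x3 leaves); pivot element 1/3.
Divide row 1 by 1/3; eliminate column x2 from the other rows.
Row 2 update in column x1: 5 − 0·5 = 5.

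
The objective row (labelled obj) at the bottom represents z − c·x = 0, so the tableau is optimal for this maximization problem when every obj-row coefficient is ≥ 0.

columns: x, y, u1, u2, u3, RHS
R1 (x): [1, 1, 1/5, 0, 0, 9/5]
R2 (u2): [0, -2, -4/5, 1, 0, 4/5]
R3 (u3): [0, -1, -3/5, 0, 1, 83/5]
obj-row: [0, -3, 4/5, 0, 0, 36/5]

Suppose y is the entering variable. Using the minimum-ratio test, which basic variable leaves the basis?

x

Column y entries and ratios — x: (9/5)/1 = 9/5; u2: -2 ≤ 0, skip; u3: -1 ≤ 0, skip.
Smallest ratio is 9/5 in the row of x, so x leaves.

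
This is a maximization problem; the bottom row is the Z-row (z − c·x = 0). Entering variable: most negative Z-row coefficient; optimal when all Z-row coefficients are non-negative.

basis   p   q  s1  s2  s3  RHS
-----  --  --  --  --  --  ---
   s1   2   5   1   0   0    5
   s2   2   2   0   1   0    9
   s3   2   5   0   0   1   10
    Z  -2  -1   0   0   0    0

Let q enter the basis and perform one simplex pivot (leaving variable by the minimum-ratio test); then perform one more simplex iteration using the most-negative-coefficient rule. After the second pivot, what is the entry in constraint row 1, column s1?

Ratio test on column q — row 1: 5/5 = 1; row 2: 9/2 = 9/2; row 3: 10/5 = 2. Minimum is 1 at row 1 (s1 leaves); pivot element 5.
Divide row 1 by 5; eliminate column q from the other rows.
Second iteration: most negative Z-row entry is -8/5 in column p, so p enters.
Ratio test on column p — row 1: 1/(2/5) = 5/2; row 2: 7/(6/5) = 35/6; row 3: entry 0 ≤ 0. Minimum is 5/2 at row 1 (q leaves); pivot element 2/5.
Divide row 1 by 2/5; eliminate column p from the other rows.
After both pivots, the entry at constraint row 1, column s1 is 1/2.

1/2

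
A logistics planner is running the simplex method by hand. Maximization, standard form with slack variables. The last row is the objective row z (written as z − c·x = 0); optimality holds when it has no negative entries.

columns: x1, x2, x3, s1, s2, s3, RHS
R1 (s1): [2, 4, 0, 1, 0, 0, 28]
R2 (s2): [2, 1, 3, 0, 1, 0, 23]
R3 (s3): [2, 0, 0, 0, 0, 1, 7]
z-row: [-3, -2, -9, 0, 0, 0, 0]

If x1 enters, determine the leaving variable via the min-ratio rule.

Column x1 entries and ratios — s1: 28/2 = 14; s2: 23/2 = 23/2; s3: 7/2 = 7/2.
Smallest ratio is 7/2 in the row of s3, so s3 leaves.

s3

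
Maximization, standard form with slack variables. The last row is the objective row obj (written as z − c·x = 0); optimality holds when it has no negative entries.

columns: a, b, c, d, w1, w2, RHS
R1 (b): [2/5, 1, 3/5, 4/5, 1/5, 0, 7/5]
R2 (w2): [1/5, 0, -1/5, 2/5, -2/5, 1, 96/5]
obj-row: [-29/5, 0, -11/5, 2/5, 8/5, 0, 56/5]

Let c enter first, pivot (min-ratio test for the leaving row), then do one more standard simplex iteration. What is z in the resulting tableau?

Ratio test on column c — row 1: (7/5)/(3/5) = 7/3; row 2: entry -1/5 ≤ 0. Minimum is 7/3 at row 1 (b leaves); pivot element 3/5.
Pivot on row 1; the obj-row RHS becomes 56/5 − (-11/5)·(7/3) = 49/3.
Next entering variable (most negative obj-row entry -13/3): a.
Ratio test on column a — row 1: (7/3)/(2/3) = 7/2; row 2: (59/3)/(1/3) = 59. Minimum is 7/2 at row 1 (c leaves); pivot element 2/3.
After the second pivot the obj-row RHS is 49/3 − (-13/3)·(7/2) = 63/2.

63/2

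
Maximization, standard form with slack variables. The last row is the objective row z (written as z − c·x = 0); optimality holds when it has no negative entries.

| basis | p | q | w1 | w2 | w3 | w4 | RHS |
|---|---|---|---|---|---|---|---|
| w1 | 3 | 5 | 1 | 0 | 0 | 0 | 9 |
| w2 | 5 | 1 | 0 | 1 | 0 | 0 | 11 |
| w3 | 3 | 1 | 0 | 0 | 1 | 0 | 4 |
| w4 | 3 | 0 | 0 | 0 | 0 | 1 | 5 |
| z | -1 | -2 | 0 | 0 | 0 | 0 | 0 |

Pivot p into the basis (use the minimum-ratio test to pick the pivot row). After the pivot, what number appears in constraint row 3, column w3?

1/3

Ratio test on column p — row 1: 9/3 = 3; row 2: 11/5 = 11/5; row 3: 4/3 = 4/3; row 4: 5/3 = 5/3. Minimum is 4/3 at row 3 (w3 leaves); pivot element 3.
Divide row 3 by 3; eliminate column p from the other rows.
In the new row 3, the w3 entry is the old entry divided by the pivot: 1/3 = 1/3.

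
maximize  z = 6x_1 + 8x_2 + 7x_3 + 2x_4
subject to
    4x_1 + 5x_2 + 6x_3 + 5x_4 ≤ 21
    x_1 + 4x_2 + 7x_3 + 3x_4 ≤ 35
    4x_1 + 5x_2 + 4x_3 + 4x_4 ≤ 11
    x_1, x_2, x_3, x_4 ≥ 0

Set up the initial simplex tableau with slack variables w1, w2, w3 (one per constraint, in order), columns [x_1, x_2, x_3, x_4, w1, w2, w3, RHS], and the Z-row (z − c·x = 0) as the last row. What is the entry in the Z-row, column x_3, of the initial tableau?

The Z-row carries the negated objective coefficients: the x_3 entry is -7.

-7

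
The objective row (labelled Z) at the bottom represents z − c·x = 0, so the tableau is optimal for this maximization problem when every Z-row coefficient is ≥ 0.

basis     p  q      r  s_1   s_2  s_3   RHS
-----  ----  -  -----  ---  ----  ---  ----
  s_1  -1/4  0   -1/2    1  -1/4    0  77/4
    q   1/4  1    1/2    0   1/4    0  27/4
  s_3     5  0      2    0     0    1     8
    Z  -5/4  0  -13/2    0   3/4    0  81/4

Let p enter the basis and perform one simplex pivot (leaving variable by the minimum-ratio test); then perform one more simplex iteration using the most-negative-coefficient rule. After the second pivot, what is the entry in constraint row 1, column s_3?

1/4

Ratio test on column p — row 1: entry -1/4 ≤ 0; row 2: (27/4)/(1/4) = 27; row 3: 8/5 = 8/5. Minimum is 8/5 at row 3 (s_3 leaves); pivot element 5.
Divide row 3 by 5; eliminate column p from the other rows.
Second iteration: most negative Z-row entry is -6 in column r, so r enters.
Ratio test on column r — row 1: entry -2/5 ≤ 0; row 2: (127/20)/(2/5) = 127/8; row 3: (8/5)/(2/5) = 4. Minimum is 4 at row 3 (p leaves); pivot element 2/5.
Divide row 3 by 2/5; eliminate column r from the other rows.
After both pivots, the entry at constraint row 1, column s_3 is 1/4.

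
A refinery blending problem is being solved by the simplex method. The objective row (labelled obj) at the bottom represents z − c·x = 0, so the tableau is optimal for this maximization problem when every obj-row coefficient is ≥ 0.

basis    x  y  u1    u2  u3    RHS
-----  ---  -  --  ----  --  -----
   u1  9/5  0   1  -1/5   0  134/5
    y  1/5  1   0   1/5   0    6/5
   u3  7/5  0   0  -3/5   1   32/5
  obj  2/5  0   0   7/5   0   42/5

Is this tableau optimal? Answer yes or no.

yes

Every obj-row coefficient is ≥ 0, so the tableau is optimal.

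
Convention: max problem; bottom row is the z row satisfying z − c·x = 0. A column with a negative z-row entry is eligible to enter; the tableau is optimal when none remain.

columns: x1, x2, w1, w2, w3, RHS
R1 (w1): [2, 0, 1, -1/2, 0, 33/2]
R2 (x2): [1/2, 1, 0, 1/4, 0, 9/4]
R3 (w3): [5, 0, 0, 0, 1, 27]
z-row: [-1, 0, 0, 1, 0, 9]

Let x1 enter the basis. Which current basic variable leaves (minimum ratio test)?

x2

Column x1 entries and ratios — w1: (33/2)/2 = 33/4; x2: (9/4)/(1/2) = 9/2; w3: 27/5 = 27/5.
Smallest ratio is 9/2 in the row of x2, so x2 leaves.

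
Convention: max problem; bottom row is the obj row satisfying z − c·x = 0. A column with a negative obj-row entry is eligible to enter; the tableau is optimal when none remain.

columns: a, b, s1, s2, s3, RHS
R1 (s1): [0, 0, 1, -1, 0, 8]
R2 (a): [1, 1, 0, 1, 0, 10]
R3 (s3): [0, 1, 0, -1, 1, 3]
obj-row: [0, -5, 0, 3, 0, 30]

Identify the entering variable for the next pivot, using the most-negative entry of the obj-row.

Negative obj-row entries: b: -5.
The most negative is -5 in column b, so b enters.

b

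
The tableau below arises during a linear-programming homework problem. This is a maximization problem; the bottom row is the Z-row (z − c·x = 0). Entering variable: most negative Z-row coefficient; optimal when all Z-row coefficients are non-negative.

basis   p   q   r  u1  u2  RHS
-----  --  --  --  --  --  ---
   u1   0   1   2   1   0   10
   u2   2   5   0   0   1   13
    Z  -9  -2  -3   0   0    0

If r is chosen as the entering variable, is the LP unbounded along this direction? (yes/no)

Column r has positive entries in row(s) 1, so the ratio test bounds it — not unbounded.

no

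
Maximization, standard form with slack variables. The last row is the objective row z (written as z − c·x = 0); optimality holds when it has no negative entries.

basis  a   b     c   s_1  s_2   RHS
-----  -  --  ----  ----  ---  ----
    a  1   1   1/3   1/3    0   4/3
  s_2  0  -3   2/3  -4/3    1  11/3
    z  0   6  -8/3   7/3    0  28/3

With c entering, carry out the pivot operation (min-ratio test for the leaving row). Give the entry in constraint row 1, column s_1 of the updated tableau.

1

Ratio test on column c — row 1: (4/3)/(1/3) = 4; row 2: (11/3)/(2/3) = 11/2. Minimum is 4 at row 1 (a leaves); pivot element 1/3.
Divide row 1 by 1/3; eliminate column c from the other rows.
In the new row 1, the s_1 entry is the old entry divided by the pivot: (1/3)/(1/3) = 1.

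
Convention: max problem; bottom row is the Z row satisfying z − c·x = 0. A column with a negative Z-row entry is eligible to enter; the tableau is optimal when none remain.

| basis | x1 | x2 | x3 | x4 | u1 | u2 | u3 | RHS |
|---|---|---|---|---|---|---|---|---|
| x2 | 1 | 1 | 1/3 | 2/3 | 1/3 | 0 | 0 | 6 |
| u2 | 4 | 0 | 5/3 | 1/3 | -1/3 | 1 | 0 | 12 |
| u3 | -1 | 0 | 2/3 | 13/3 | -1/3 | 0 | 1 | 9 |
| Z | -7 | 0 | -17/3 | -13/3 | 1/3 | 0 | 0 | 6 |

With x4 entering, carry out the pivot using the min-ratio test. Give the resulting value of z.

Ratio test on column x4 — row 1: 6/(2/3) = 9; row 2: 12/(1/3) = 36; row 3: 9/(13/3) = 27/13. Minimum is 27/13 at row 3 (u3 leaves); pivot element 13/3.
Pivot on row 3; the Z-row RHS becomes 6 − (-13/3)·(27/13) = 15.

15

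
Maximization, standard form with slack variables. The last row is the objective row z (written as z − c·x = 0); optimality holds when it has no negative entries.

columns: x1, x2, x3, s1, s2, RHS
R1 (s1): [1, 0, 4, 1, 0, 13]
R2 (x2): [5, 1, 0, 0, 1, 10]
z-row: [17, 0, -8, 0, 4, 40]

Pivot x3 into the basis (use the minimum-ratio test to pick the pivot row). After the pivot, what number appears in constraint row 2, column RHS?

10

Ratio test on column x3 — row 1: 13/4 = 13/4; row 2: entry 0 ≤ 0. Minimum is 13/4 at row 1 (s1 leaves); pivot element 4.
Divide row 1 by 4; eliminate column x3 from the other rows.
Row 2 update in column RHS: 10 − 0·(13/4) = 10.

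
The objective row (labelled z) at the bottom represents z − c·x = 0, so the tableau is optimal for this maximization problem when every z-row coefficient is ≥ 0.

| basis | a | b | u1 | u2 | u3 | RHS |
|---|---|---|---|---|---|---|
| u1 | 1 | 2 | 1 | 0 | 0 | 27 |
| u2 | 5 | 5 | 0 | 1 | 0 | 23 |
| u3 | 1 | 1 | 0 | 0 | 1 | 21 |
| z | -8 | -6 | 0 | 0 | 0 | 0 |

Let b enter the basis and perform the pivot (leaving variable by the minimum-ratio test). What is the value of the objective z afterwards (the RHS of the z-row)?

138/5

Ratio test on column b — row 1: 27/2 = 27/2; row 2: 23/5 = 23/5; row 3: 21/1 = 21. Minimum is 23/5 at row 2 (u2 leaves); pivot element 5.
Pivot on row 2; the z-row RHS becomes 0 − (-6)·(23/5) = 138/5.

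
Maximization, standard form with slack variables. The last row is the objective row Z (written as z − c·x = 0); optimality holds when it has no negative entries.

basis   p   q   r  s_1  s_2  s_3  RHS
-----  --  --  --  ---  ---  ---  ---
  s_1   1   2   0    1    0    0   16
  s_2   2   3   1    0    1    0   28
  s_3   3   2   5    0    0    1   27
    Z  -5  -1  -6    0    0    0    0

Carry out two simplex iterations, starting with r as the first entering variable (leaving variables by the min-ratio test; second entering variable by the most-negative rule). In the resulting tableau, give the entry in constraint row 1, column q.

4/3

Ratio test on column r — row 1: entry 0 ≤ 0; row 2: 28/1 = 28; row 3: 27/5 = 27/5. Minimum is 27/5 at row 3 (s_3 leaves); pivot element 5.
Divide row 3 by 5; eliminate column r from the other rows.
Second iteration: most negative Z-row entry is -7/5 in column p, so p enters.
Ratio test on column p — row 1: 16/1 = 16; row 2: (113/5)/(7/5) = 113/7; row 3: (27/5)/(3/5) = 9. Minimum is 9 at row 3 (r leaves); pivot element 3/5.
Divide row 3 by 3/5; eliminate column p from the other rows.
After both pivots, the entry at constraint row 1, column q is 4/3.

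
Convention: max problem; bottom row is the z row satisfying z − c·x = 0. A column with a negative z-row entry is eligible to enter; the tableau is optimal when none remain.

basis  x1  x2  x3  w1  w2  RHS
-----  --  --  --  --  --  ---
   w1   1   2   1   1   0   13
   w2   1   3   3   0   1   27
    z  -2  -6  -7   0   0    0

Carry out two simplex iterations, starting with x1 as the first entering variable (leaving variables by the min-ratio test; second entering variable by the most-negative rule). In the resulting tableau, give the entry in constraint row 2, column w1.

Ratio test on column x1 — row 1: 13/1 = 13; row 2: 27/1 = 27. Minimum is 13 at row 1 (w1 leaves); pivot element 1.
Divide row 1 by 1; eliminate column x1 from the other rows.
Second iteration: most negative z-row entry is -5 in column x3, so x3 enters.
Ratio test on column x3 — row 1: 13/1 = 13; row 2: 14/2 = 7. Minimum is 7 at row 2 (w2 leaves); pivot element 2.
Divide row 2 by 2; eliminate column x3 from the other rows.
After both pivots, the entry at constraint row 2, column w1 is -1/2.

-1/2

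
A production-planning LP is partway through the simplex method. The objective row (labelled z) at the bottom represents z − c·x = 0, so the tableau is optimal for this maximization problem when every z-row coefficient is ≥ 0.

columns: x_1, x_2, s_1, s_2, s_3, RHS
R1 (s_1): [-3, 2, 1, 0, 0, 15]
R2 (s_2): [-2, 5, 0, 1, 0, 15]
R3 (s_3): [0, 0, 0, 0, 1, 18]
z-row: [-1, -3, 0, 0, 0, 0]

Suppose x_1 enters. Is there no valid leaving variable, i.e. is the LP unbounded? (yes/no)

Every constraint-row entry in column x_1 is ≤ 0, so increasing x_1 is unbounded.

yes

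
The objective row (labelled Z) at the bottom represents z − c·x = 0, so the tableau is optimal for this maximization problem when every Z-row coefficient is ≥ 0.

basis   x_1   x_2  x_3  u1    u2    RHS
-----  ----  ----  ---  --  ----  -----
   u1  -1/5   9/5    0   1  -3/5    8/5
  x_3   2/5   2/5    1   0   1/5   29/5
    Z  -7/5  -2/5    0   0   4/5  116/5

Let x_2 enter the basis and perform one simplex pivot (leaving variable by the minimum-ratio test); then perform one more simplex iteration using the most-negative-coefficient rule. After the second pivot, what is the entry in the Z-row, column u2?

Ratio test on column x_2 — row 1: (8/5)/(9/5) = 8/9; row 2: (29/5)/(2/5) = 29/2. Minimum is 8/9 at row 1 (u1 leaves); pivot element 9/5.
Divide row 1 by 9/5; eliminate column x_2 from the other rows.
Second iteration: most negative Z-row entry is -13/9 in column x_1, so x_1 enters.
Ratio test on column x_1 — row 1: entry -1/9 ≤ 0; row 2: (49/9)/(4/9) = 49/4. Minimum is 49/4 at row 2 (x_3 leaves); pivot element 4/9.
Divide row 2 by 4/9; eliminate column x_1 from the other rows.
After both pivots, the entry at the Z-row, column u2 is 7/4.

7/4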